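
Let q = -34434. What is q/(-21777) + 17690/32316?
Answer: 249667379/117290922 ≈ 2.1286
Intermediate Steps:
q/(-21777) + 17690/32316 = -34434/(-21777) + 17690/32316 = -34434*(-1/21777) + 17690*(1/32316) = 11478/7259 + 8845/16158 = 249667379/117290922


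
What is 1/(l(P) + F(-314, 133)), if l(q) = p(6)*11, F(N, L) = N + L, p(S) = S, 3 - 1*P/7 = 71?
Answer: -1/115 ≈ -0.0086956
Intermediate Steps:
P = -476 (P = 21 - 7*71 = 21 - 497 = -476)
F(N, L) = L + N
l(q) = 66 (l(q) = 6*11 = 66)
1/(l(P) + F(-314, 133)) = 1/(66 + (133 - 314)) = 1/(66 - 181) = 1/(-115) = -1/115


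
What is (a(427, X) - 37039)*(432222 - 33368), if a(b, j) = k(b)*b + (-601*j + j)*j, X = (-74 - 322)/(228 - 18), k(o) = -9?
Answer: -840689304748/49 ≈ -1.7157e+10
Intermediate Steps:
X = -66/35 (X = -396/210 = -396*1/210 = -66/35 ≈ -1.8857)
a(b, j) = -600*j² - 9*b (a(b, j) = -9*b + (-601*j + j)*j = -9*b + (-600*j)*j = -9*b - 600*j² = -600*j² - 9*b)
(a(427, X) - 37039)*(432222 - 33368) = ((-600*(-66/35)² - 9*427) - 37039)*(432222 - 33368) = ((-600*4356/1225 - 3843) - 37039)*398854 = ((-104544/49 - 3843) - 37039)*398854 = (-292851/49 - 37039)*398854 = -2107762/49*398854 = -840689304748/49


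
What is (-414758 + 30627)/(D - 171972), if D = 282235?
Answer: -384131/110263 ≈ -3.4838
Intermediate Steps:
(-414758 + 30627)/(D - 171972) = (-414758 + 30627)/(282235 - 171972) = -384131/110263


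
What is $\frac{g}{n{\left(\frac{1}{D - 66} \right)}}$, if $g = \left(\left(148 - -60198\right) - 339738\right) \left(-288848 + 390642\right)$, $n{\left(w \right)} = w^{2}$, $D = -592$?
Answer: $-12313682008931072$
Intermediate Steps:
$g = -28440429248$ ($g = \left(\left(148 + 60198\right) - 339738\right) 101794 = \left(60346 - 339738\right) 101794 = \left(-279392\right) 101794 = -28440429248$)
$\frac{g}{n{\left(\frac{1}{D - 66} \right)}} = - \frac{28440429248}{\left(\frac{1}{-592 - 66}\right)^{2}} = - \frac{28440429248}{\left(\frac{1}{-658}\right)^{2}} = - \frac{28440429248}{\left(- \frac{1}{658}\right)^{2}} = - 28440429248 \frac{1}{\frac{1}{432964}} = \left(-28440429248\right) 432964 = -12313682008931072$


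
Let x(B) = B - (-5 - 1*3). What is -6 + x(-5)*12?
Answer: 30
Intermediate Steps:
x(B) = 8 + B (x(B) = B - (-5 - 3) = B - 1*(-8) = B + 8 = 8 + B)
-6 + x(-5)*12 = -6 + (8 - 5)*12 = -6 + 3*12 = -6 + 36 = 30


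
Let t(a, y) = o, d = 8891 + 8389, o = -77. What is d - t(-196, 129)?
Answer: 17357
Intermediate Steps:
d = 17280
t(a, y) = -77
d - t(-196, 129) = 17280 - 1*(-77) = 17280 + 77 = 17357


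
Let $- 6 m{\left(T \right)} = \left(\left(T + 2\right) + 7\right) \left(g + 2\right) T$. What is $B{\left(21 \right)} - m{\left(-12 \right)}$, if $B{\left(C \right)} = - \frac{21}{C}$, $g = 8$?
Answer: $59$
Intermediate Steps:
$m{\left(T \right)} = - \frac{T \left(90 + 10 T\right)}{6}$ ($m{\left(T \right)} = - \frac{\left(\left(T + 2\right) + 7\right) \left(8 + 2\right) T}{6} = - \frac{\left(\left(2 + T\right) + 7\right) 10 T}{6} = - \frac{\left(9 + T\right) 10 T}{6} = - \frac{\left(90 + 10 T\right) T}{6} = - \frac{T \left(90 + 10 T\right)}{6}$)
$B{\left(21 \right)} - m{\left(-12 \right)} = - \frac{21}{21} - \left(- \frac{5}{3}\right) \left(-12\right) \left(9 - 12\right) = \left(-21\right) \frac{1}{21} - \left(- \frac{5}{3}\right) \left(-12\right) \left(-3\right) = -1 - -60 = -1 + 60 = 59$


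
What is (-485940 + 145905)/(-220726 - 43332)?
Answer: 340035/264058 ≈ 1.2877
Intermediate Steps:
(-485940 + 145905)/(-220726 - 43332) = -340035/(-264058) = -340035*(-1/264058) = 340035/264058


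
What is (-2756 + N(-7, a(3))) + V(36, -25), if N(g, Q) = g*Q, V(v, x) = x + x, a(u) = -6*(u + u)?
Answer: -2554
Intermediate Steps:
a(u) = -12*u
V(v, x) = 2*x
N(g, Q) = Q*g
(-2756 + N(-7, a(3))) + V(36, -25) = (-2756 - 12*3*(-7)) + 2*(-25) = (-2756 - 36*(-7)) - 50 = (-2756 + 252) - 50 = -2504 - 50 = -2554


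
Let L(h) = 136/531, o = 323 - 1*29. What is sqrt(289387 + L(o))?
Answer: sqrt(9066213347)/177 ≈ 537.95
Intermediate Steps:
o = 294 (o = 323 - 29 = 294)
L(h) = 136/531 (L(h) = 136*(1/531) = 136/531)
sqrt(289387 + L(o)) = sqrt(289387 + 136/531) = sqrt(153664633/531) = sqrt(9066213347)/177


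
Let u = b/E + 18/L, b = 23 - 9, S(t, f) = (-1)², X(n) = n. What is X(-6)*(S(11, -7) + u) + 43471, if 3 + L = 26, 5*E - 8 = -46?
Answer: 18996983/437 ≈ 43471.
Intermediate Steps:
E = -38/5 (E = 8/5 + (⅕)*(-46) = 8/5 - 46/5 = -38/5 ≈ -7.6000)
L = 23 (L = -3 + 26 = 23)
S(t, f) = 1
b = 14
u = -463/437 (u = 14/(-38/5) + 18/23 = 14*(-5/38) + 18*(1/23) = -35/19 + 18/23 = -463/437 ≈ -1.0595)
X(-6)*(S(11, -7) + u) + 43471 = -6*(1 - 463/437) + 43471 = -6*(-26/437) + 43471 = 156/437 + 43471 = 18996983/437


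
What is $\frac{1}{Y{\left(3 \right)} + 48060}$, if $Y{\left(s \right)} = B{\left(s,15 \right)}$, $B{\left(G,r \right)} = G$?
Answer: $\frac{1}{48063} \approx 2.0806 \cdot 10^{-5}$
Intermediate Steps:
$Y{\left(s \right)} = s$
$\frac{1}{Y{\left(3 \right)} + 48060} = \frac{1}{3 + 48060} = \frac{1}{48063}$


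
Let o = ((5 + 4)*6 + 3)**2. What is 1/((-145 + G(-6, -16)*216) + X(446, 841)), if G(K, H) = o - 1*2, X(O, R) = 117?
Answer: 1/701324 ≈ 1.4259e-6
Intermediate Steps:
o = 3249 (o = (9*6 + 3)**2 = (54 + 3)**2 = 57**2 = 3249)
G(K, H) = 3247 (G(K, H) = 3249 - 1*2 = 3249 - 2 = 3247)
1/((-145 + G(-6, -16)*216) + X(446, 841)) = 1/((-145 + 3247*216) + 117) = 1/((-145 + 701352) + 117) = 1/(701207 + 117) = 1/701324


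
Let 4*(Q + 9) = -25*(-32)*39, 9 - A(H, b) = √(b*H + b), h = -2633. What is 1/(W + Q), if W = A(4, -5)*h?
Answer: -15906/426318061 - 13165*I/426318061 ≈ -3.731e-5 - 3.0881e-5*I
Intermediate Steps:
A(H, b) = 9 - √(b + H*b) (A(H, b) = 9 - √(b*H + b) = 9 - √(H*b + b) = 9 - √(b + H*b))
Q = 7791 (Q = -9 + (-25*(-32)*39)/4 = -9 + (800*39)/4 = -9 + (¼)*31200 = -9 + 7800 = 7791)
W = -23697 + 13165*I (W = (9 - √(-5*(1 + 4)))*(-2633) = (9 - √(-5*5))*(-2633) = (9 - √(-25))*(-2633) = (9 - 5*I)*(-2633) = -23697 + 13165*I ≈ -23697.0 + 13165.0*I)
1/(W + Q) = 1/((-23697 + 13165*I) + 7791) = 1/(-15906 + 13165*I) = (-15906 - 13165*I)/426318061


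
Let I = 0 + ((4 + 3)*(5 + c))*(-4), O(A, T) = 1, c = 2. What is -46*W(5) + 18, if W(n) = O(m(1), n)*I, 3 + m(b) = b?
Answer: 9034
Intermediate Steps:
m(b) = -3 + b
I = -196 (I = 0 + ((4 + 3)*(5 + 2))*(-4) = 0 + (7*7)*(-4) = 0 + 49*(-4) = 0 - 196 = -196)
W(n) = -196 (W(n) = 1*(-196) = -196)
-46*W(5) + 18 = -46*(-196) + 18 = 9016 + 18 = 9034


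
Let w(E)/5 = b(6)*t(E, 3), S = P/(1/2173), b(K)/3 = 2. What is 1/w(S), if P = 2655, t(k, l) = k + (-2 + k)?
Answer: 1/346158840 ≈ 2.8888e-9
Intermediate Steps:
t(k, l) = -2 + 2*k
b(K) = 6 (b(K) = 3*2 = 6)
S = 5769315 (S = 2655/(1/2173) = 2655*2173 = 5769315)
w(E) = -60 + 60*E (w(E) = 5*(6*(-2 + 2*E)) = 5*(-12 + 12*E) = -60 + 60*E)
1/w(S) = 1/(-60 + 60*5769315) = 1/(-60 + 346158900) = 1/346158840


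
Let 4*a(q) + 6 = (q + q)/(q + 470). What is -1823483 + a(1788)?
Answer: -4117427107/2258 ≈ -1.8235e+6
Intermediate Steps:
a(q) = -3/2 + q/(2*(470 + q)) (a(q) = -3/2 + ((q + q)/(q + 470))/4 = -3/2 + ((2*q)/(470 + q))/4 = -3/2 + (2*q/(470 + q))/4 = -3/2 + q/(2*(470 + q)))
-1823483 + a(1788) = -1823483 + (-705 - 1*1788)/(470 + 1788) = -1823483 + (-705 - 1788)/2258 = -1823483 + (1/2258)*(-2493) = -1823483 - 2493/2258 = -4117427107/2258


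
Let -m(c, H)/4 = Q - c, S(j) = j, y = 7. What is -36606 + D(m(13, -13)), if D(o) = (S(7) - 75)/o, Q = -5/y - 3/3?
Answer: -3770537/103 ≈ -36607.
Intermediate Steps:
Q = -12/7 (Q = -5/7 - 3/3 = -5*⅐ - 3*⅓ = -5/7 - 1 = -12/7 ≈ -1.7143)
m(c, H) = 48/7 + 4*c (m(c, H) = -4*(-12/7 - c) = 48/7 + 4*c)
D(o) = -68/o (D(o) = (7 - 75)/o = -68/o)
-36606 + D(m(13, -13)) = -36606 - 68/(48/7 + 4*13) = -36606 - 68/(48/7 + 52) = -36606 - 68/412/7 = -36606 - 68*7/412 = -36606 - 119/103 = -3770537/103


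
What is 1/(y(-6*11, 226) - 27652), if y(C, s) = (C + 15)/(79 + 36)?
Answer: -115/3180031 ≈ -3.6163e-5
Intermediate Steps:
y(C, s) = 3/23 + C/115 (y(C, s) = (15 + C)/115 = (15 + C)*(1/115) = 3/23 + C/115)
1/(y(-6*11, 226) - 27652) = 1/((3/23 + (-6*11)/115) - 27652) = 1/((3/23 + (1/115)*(-66)) - 27652) = 1/((3/23 - 66/115) - 27652) = 1/(-51/115 - 27652) = 1/(-3180031/115) = -115/3180031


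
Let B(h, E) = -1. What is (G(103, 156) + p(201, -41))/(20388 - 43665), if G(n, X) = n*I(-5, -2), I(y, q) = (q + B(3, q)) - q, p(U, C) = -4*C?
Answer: -61/23277 ≈ -0.0026206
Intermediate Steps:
I(y, q) = -1 (I(y, q) = (q - 1) - q = (-1 + q) - q = -1)
G(n, X) = -n (G(n, X) = n*(-1) = -n)
(G(103, 156) + p(201, -41))/(20388 - 43665) = (-1*103 - 4*(-41))/(20388 - 43665) = (-103 + 164)/(-23277) = 61*(-1/23277) = -61/23277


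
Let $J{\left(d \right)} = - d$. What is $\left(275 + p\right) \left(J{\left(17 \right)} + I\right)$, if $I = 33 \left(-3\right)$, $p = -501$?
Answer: $26216$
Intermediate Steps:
$I = -99$
$\left(275 + p\right) \left(J{\left(17 \right)} + I\right) = \left(275 - 501\right) \left(\left(-1\right) 17 - 99\right) = - 226 \left(-17 - 99\right) = \left(-226\right) \left(-116\right) = 26216$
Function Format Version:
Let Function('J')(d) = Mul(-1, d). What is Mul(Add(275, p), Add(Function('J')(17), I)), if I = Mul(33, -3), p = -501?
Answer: 26216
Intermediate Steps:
I = -99
Mul(Add(275, p), Add(Function('J')(17), I)) = Mul(Add(275, -501), Add(Mul(-1, 17), -99)) = Mul(-226, Add(-17, -99)) = Mul(-226, -116) = 26216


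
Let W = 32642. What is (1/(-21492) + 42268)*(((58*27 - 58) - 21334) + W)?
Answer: 323398892380/597 ≈ 5.4171e+8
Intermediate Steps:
(1/(-21492) + 42268)*(((58*27 - 58) - 21334) + W) = (1/(-21492) + 42268)*(((58*27 - 58) - 21334) + 32642) = (-1/21492 + 42268)*(((1566 - 58) - 21334) + 32642) = 908423855*((1508 - 21334) + 32642)/21492 = 908423855*(-19826 + 32642)/21492 = (908423855/21492)*12816 = 323398892380/597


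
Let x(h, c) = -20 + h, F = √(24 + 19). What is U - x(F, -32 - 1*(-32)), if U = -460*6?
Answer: -2740 - √43 ≈ -2746.6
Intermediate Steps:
F = √43 ≈ 6.5574
U = -2760
U - x(F, -32 - 1*(-32)) = -2760 - (-20 + √43) = -2760 + (20 - √43) = -2740 - √43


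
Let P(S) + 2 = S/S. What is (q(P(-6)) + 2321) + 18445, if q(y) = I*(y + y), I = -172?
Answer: 21110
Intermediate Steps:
P(S) = -1 (P(S) = -2 + S/S = -2 + 1 = -1)
q(y) = -344*y (q(y) = -172*(y + y) = -344*y)
(q(P(-6)) + 2321) + 18445 = (-344*(-1) + 2321) + 18445 = (344 + 2321) + 18445 = 2665 + 18445 = 21110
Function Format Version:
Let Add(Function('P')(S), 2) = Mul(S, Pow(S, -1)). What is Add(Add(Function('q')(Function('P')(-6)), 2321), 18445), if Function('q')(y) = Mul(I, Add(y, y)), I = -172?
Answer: 21110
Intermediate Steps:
Function('P')(S) = -1 (Function('P')(S) = Add(-2, Mul(S, Pow(S, -1))) = Add(-2, 1) = -1)
Function('q')(y) = Mul(-344, y) (Function('q')(y) = Mul(-172, Add(y, y)) = Mul(-172, Mul(2, y)) = Mul(-344, y))
Add(Add(Function('q')(Function('P')(-6)), 2321), 18445) = Add(Add(Mul(-344, -1), 2321), 18445) = Add(Add(344, 2321), 18445) = Add(2665, 18445) = 21110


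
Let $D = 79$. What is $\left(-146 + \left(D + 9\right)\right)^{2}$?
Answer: $3364$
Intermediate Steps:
$\left(-146 + \left(D + 9\right)\right)^{2} = \left(-146 + \left(79 + 9\right)\right)^{2} = \left(-146 + 88\right)^{2} = \left(-58\right)^{2} = 3364$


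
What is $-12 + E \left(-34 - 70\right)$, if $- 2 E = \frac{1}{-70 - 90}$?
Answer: $- \frac{493}{40} \approx -12.325$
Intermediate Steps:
$E = \frac{1}{320}$ ($E = - \frac{1}{2 \left(-70 - 90\right)} = - \frac{1}{2 \left(-160\right)} = \left(- \frac{1}{2}\right) \left(- \frac{1}{160}\right) = \frac{1}{320} \approx 0.003125$)
$-12 + E \left(-34 - 70\right) = -12 + \frac{-34 - 70}{320} = -12 + \frac{1}{320} \left(-104\right) = -12 - \frac{13}{40} = - \frac{493}{40}$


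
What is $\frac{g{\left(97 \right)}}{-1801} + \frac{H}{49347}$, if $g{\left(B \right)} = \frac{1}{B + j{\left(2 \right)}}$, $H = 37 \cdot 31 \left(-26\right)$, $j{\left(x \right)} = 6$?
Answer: $- \frac{5532119813}{9154016541} \approx -0.60434$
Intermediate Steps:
$H = -29822$ ($H = 1147 \left(-26\right) = -29822$)
$g{\left(B \right)} = \frac{1}{6 + B}$ ($g{\left(B \right)} = \frac{1}{B + 6} = \frac{1}{6 + B}$)
$\frac{g{\left(97 \right)}}{-1801} + \frac{H}{49347} = \frac{1}{\left(6 + 97\right) \left(-1801\right)} - \frac{29822}{49347} = \frac{1}{103} \left(- \frac{1}{1801}\right) - \frac{29822}{49347} = - \frac{1}{185503} - \frac{29822}{49347} = - \frac{5532119813}{9154016541}$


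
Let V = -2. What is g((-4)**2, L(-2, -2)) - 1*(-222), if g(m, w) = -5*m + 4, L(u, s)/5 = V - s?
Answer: 146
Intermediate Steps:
L(u, s) = -10 - 5*s (L(u, s) = 5*(-2 - s) = -10 - 5*s)
g(m, w) = 4 - 5*m
g((-4)**2, L(-2, -2)) - 1*(-222) = (4 - 5*(-4)**2) - 1*(-222) = (4 - 5*16) + 222 = (4 - 80) + 222 = -76 + 222 = 146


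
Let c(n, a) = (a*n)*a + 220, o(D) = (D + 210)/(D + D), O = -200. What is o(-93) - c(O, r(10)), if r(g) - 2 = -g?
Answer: 779921/62 ≈ 12579.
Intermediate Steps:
r(g) = 2 - g
o(D) = (210 + D)/(2*D) (o(D) = (210 + D)/((2*D)) = (210 + D)*(1/(2*D)) = (210 + D)/(2*D))
c(n, a) = 220 + n*a**2 (c(n, a) = n*a**2 + 220 = 220 + n*a**2)
o(-93) - c(O, r(10)) = (1/2)*(210 - 93)/(-93) - (220 - 200*(2 - 1*10)**2) = (1/2)*(-1/93)*117 - (220 - 200*(2 - 10)**2) = -39/62 - (220 - 200*(-8)**2) = -39/62 - (220 - 200*64) = -39/62 - (220 - 12800) = -39/62 - 1*(-12580) = -39/62 + 12580 = 779921/62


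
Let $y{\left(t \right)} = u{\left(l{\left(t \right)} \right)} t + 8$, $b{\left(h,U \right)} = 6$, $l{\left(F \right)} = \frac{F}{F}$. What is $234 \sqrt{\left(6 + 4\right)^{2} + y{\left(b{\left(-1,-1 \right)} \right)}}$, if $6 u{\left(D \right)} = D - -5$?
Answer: $234 \sqrt{114} \approx 2498.4$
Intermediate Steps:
$l{\left(F \right)} = 1$
$u{\left(D \right)} = \frac{5}{6} + \frac{D}{6}$ ($u{\left(D \right)} = \frac{D - -5}{6} = \frac{D + 5}{6} = \frac{5 + D}{6} = \frac{5}{6} + \frac{D}{6}$)
$y{\left(t \right)} = 8 + t$ ($y{\left(t \right)} = \left(\frac{5}{6} + \frac{1}{6} \cdot 1\right) t + 8 = \left(\frac{5}{6} + \frac{1}{6}\right) t + 8 = 1 t + 8 = t + 8 = 8 + t$)
$234 \sqrt{\left(6 + 4\right)^{2} + y{\left(b{\left(-1,-1 \right)} \right)}} = 234 \sqrt{\left(6 + 4\right)^{2} + \left(8 + 6\right)} = 234 \sqrt{10^{2} + 14} = 234 \sqrt{100 + 14} = 234 \sqrt{114}$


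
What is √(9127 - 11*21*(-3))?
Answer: 2*√2455 ≈ 99.096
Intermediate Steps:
√(9127 - 11*21*(-3)) = √(9127 - 231*(-3)) = √(9127 + 693) = √9820 = 2*√2455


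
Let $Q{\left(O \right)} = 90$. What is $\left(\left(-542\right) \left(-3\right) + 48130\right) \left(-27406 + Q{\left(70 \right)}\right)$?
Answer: $-1359134896$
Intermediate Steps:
$\left(\left(-542\right) \left(-3\right) + 48130\right) \left(-27406 + Q{\left(70 \right)}\right) = \left(\left(-542\right) \left(-3\right) + 48130\right) \left(-27406 + 90\right) = \left(1626 + 48130\right) \left(-27316\right) = 49756 \left(-27316\right) = -1359134896$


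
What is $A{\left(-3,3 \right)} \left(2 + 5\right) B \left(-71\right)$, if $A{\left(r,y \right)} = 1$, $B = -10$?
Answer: $4970$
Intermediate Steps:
$A{\left(-3,3 \right)} \left(2 + 5\right) B \left(-71\right) = 1 \left(2 + 5\right) \left(-10\right) \left(-71\right) = 1 \cdot 7 \left(-10\right) \left(-71\right) = 7 \left(-10\right) \left(-71\right) = \left(-70\right) \left(-71\right) = 4970$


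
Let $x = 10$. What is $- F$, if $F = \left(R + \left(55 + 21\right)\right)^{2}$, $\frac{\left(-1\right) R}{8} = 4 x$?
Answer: $-59536$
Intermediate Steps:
$R = -320$ ($R = - 8 \cdot 4 \cdot 10 = \left(-8\right) 40 = -320$)
$F = 59536$ ($F = \left(-320 + \left(55 + 21\right)\right)^{2} = \left(-320 + 76\right)^{2} = \left(-244\right)^{2} = 59536$)
$- F = \left(-1\right) 59536 = -59536$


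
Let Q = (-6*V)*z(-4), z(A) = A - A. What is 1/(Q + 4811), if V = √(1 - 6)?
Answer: 1/4811 ≈ 0.00020786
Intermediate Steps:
z(A) = 0
V = I*√5 (V = √(-5) = I*√5 ≈ 2.2361*I)
Q = 0 (Q = -6*I*√5*0 = 0)
1/(Q + 4811) = 1/(0 + 4811) = 1/4811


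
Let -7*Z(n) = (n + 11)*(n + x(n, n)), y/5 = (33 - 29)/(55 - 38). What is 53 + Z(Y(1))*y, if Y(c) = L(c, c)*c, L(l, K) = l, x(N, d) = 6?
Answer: 661/17 ≈ 38.882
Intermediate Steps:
Y(c) = c² (Y(c) = c*c = c²)
y = 20/17 (y = 5*((33 - 29)/(55 - 38)) = 5*(4/17) = 20/17 ≈ 1.1765)
Z(n) = -(6 + n)*(11 + n)/7 (Z(n) = -(n + 11)*(n + 6)/7 = -(11 + n)*(6 + n)/7 = -(6 + n)*(11 + n)/7)
53 + Z(Y(1))*y = 53 + (-66/7 - 17/7*1² - (1²)²/7)*(20/17) = 53 + (-66/7 - 17/7*1 - ⅐*1²)*(20/17) = 53 + (-66/7 - 17/7 - ⅐*1)*(20/17) = 53 + (-66/7 - 17/7 - ⅐)*(20/17) = 53 - 12*20/17 = 53 - 240/17 = 661/17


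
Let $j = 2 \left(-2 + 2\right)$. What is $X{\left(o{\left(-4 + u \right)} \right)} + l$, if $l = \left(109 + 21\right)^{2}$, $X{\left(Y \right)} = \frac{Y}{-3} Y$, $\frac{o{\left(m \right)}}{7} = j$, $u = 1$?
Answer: $16900$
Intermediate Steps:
$j = 0$ ($j = 2 \cdot 0 = 0$)
$o{\left(m \right)} = 0$ ($o{\left(m \right)} = 7 \cdot 0 = 0$)
$X{\left(Y \right)} = - \frac{Y^{2}}{3}$ ($X{\left(Y \right)} = Y \left(- \frac{1}{3}\right) Y = - \frac{Y}{3} Y = - \frac{Y^{2}}{3}$)
$l = 16900$ ($l = 130^{2} = 16900$)
$X{\left(o{\left(-4 + u \right)} \right)} + l = - \frac{0^{2}}{3} + 16900 = \left(- \frac{1}{3}\right) 0 + 16900 = 0 + 16900 = 16900$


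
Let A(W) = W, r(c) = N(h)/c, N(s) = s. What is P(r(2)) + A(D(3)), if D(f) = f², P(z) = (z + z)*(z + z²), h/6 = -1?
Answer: -27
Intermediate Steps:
h = -6 (h = 6*(-1) = -6)
r(c) = -6/c
P(z) = 2*z*(z + z²) (P(z) = (2*z)*(z + z²) = 2*z*(z + z²))
P(r(2)) + A(D(3)) = 2*(-6/2)²*(1 - 6/2) + 3² = 2*(-6*½)²*(1 - 6*½) + 9 = 2*(-3)²*(1 - 3) + 9 = 2*9*(-2) + 9 = -36 + 9 = -27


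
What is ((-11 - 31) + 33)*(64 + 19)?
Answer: -747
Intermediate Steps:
((-11 - 31) + 33)*(64 + 19) = (-42 + 33)*83 = -9*83 = -747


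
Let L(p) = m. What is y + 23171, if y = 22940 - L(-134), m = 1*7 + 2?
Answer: 46102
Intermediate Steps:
m = 9 (m = 7 + 2 = 9)
L(p) = 9
y = 22931 (y = 22940 - 1*9 = 22940 - 9 = 22931)
y + 23171 = 22931 + 23171 = 46102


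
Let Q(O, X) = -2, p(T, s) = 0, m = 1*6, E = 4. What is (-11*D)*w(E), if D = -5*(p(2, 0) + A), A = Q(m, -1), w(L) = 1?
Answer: -110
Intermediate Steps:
m = 6
A = -2
D = 10 (D = -5*(0 - 2) = -5*(-2) = 10)
(-11*D)*w(E) = -11*10*1 = -110*1 = -110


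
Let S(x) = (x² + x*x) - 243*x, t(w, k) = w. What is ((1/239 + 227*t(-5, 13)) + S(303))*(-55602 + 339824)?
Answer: 7394349963754/239 ≈ 3.0939e+10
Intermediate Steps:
S(x) = -243*x + 2*x² (S(x) = (x² + x²) - 243*x = 2*x² - 243*x = -243*x + 2*x²)
((1/239 + 227*t(-5, 13)) + S(303))*(-55602 + 339824) = ((1/239 + 227*(-5)) + 303*(-243 + 2*303))*(-55602 + 339824) = ((1/239 - 1135) + 303*(-243 + 606))*284222 = (-271264/239 + 303*363)*284222 = (-271264/239 + 109989)*284222 = (26016107/239)*284222 = 7394349963754/239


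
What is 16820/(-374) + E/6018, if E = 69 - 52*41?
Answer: -2999833/66198 ≈ -45.316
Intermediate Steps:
E = -2063 (E = 69 - 2132 = -2063)
16820/(-374) + E/6018 = 16820/(-374) - 2063/6018 = 16820*(-1/374) - 2063*1/6018 = -8410/187 - 2063/6018 = -2999833/66198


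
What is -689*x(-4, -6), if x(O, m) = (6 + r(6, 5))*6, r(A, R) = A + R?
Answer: -70278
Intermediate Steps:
x(O, m) = 102 (x(O, m) = (6 + (6 + 5))*6 = (6 + 11)*6 = 17*6 = 102)
-689*x(-4, -6) = -689*102 = -70278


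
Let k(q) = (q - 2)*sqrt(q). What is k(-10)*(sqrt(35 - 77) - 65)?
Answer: 24*sqrt(105) + 780*I*sqrt(10) ≈ 245.93 + 2466.6*I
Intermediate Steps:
k(q) = sqrt(q)*(-2 + q) (k(q) = (-2 + q)*sqrt(q) = sqrt(q)*(-2 + q))
k(-10)*(sqrt(35 - 77) - 65) = (sqrt(-10)*(-2 - 10))*(sqrt(35 - 77) - 65) = ((I*sqrt(10))*(-12))*(sqrt(-42) - 65) = (-12*I*sqrt(10))*(I*sqrt(42) - 65) = (-12*I*sqrt(10))*(-65 + I*sqrt(42)) = -12*I*sqrt(10)*(-65 + I*sqrt(42))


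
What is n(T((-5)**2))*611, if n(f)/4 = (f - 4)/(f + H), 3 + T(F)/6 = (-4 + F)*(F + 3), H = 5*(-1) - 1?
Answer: 1071083/438 ≈ 2445.4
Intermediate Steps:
H = -6 (H = -5 - 1 = -6)
T(F) = -18 + 6*(-4 + F)*(3 + F) (T(F) = -18 + 6*((-4 + F)*(F + 3)) = -18 + 6*((-4 + F)*(3 + F)) = -18 + 6*(-4 + F)*(3 + F))
n(f) = 4*(-4 + f)/(-6 + f) (n(f) = 4*((f - 4)/(f - 6)) = 4*((-4 + f)/(-6 + f)) = 4*(-4 + f)/(-6 + f))
n(T((-5)**2))*611 = (4*(-4 + (-90 - 6*(-5)**2 + 6*((-5)**2)**2))/(-6 + (-90 - 6*(-5)**2 + 6*((-5)**2)**2)))*611 = (4*(-4 + (-90 - 6*25 + 6*25**2))/(-6 + (-90 - 6*25 + 6*25**2)))*611 = (4*(-4 + (-90 - 150 + 6*625))/(-6 + (-90 - 150 + 6*625)))*611 = (4*(-4 + (-90 - 150 + 3750))/(-6 + (-90 - 150 + 3750)))*611 = (4*(-4 + 3510)/(-6 + 3510))*611 = (4*3506/3504)*611 = (4*(1/3504)*3506)*611 = (1753/438)*611 = 1071083/438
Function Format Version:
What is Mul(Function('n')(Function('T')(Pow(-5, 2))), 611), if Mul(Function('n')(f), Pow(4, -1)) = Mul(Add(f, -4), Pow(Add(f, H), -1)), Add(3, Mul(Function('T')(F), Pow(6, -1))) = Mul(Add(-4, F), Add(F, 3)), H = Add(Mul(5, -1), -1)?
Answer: Rational(1071083, 438) ≈ 2445.4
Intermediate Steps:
H = -6 (H = Add(-5, -1) = -6)
Function('T')(F) = Add(-18, Mul(6, Add(-4, F), Add(3, F))) (Function('T')(F) = Add(-18, Mul(6, Mul(Add(-4, F), Add(F, 3)))) = Add(-18, Mul(6, Mul(Add(-4, F), Add(3, F)))) = Add(-18, Mul(6, Add(-4, F), Add(3, F))))
Function('n')(f) = Mul(4, Pow(Add(-6, f), -1), Add(-4, f)) (Function('n')(f) = Mul(4, Mul(Add(f, -4), Pow(Add(f, -6), -1))) = Mul(4, Mul(Add(-4, f), Pow(Add(-6, f), -1))) = Mul(4, Mul(Pow(Add(-6, f), -1), Add(-4, f))) = Mul(4, Pow(Add(-6, f), -1), Add(-4, f)))
Mul(Function('n')(Function('T')(Pow(-5, 2))), 611) = Mul(Mul(4, Pow(Add(-6, Add(-90, Mul(-6, Pow(-5, 2)), Mul(6, Pow(Pow(-5, 2), 2)))), -1), Add(-4, Add(-90, Mul(-6, Pow(-5, 2)), Mul(6, Pow(Pow(-5, 2), 2))))), 611) = Mul(Mul(4, Pow(Add(-6, Add(-90, Mul(-6, 25), Mul(6, Pow(25, 2)))), -1), Add(-4, Add(-90, Mul(-6, 25), Mul(6, Pow(25, 2))))), 611) = Mul(Mul(4, Pow(Add(-6, Add(-90, -150, Mul(6, 625))), -1), Add(-4, Add(-90, -150, Mul(6, 625)))), 611) = Mul(Mul(4, Pow(Add(-6, Add(-90, -150, 3750)), -1), Add(-4, Add(-90, -150, 3750))), 611) = Mul(Mul(4, Pow(Add(-6, 3510), -1), Add(-4, 3510)), 611) = Mul(Mul(4, Pow(3504, -1), 3506), 611) = Mul(Mul(4, Rational(1, 3504), 3506), 611) = Mul(Rational(1753, 438), 611) = Rational(1071083, 438)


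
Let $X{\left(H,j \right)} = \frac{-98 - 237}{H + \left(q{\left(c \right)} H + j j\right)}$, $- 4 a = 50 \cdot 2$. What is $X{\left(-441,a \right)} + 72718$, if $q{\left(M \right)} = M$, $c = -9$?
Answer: $\frac{301997519}{4153} \approx 72718.0$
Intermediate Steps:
$a = -25$ ($a = - \frac{50 \cdot 2}{4} = \left(- \frac{1}{4}\right) 100 = -25$)
$X{\left(H,j \right)} = - \frac{335}{j^{2} - 8 H}$ ($X{\left(H,j \right)} = \frac{-98 - 237}{H - \left(9 H - j j\right)} = - \frac{335}{H - \left(- j^{2} + 9 H\right)} = - \frac{335}{j^{2} - 8 H}$)
$X{\left(-441,a \right)} + 72718 = \frac{335}{- \left(-25\right)^{2} + 8 \left(-441\right)} + 72718 = \frac{335}{\left(-1\right) 625 - 3528} + 72718 = \frac{335}{-625 - 3528} + 72718 = \frac{335}{-4153} + 72718 = 335 \left(- \frac{1}{4153}\right) + 72718 = - \frac{335}{4153} + 72718 = \frac{301997519}{4153}$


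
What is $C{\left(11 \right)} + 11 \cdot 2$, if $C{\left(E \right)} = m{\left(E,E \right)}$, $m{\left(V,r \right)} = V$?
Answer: $33$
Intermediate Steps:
$C{\left(E \right)} = E$
$C{\left(11 \right)} + 11 \cdot 2 = 11 + 11 \cdot 2 = 11 + 22 = 33$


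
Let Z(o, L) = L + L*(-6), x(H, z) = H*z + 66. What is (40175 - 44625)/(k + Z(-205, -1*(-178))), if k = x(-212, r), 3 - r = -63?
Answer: 2225/7408 ≈ 0.30035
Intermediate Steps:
r = 66 (r = 3 - 1*(-63) = 3 + 63 = 66)
x(H, z) = 66 + H*z
Z(o, L) = -5*L (Z(o, L) = L - 6*L = -5*L)
k = -13926 (k = 66 - 212*66 = 66 - 13992 = -13926)
(40175 - 44625)/(k + Z(-205, -1*(-178))) = (40175 - 44625)/(-13926 - (-5)*(-178)) = -4450/(-13926 - 5*178) = -4450/(-13926 - 890) = -4450/(-14816) = -4450*(-1/14816) = 2225/7408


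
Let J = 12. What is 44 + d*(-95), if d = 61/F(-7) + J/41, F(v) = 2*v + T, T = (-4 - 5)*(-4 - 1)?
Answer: -217011/1271 ≈ -170.74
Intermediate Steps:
T = 45 (T = -9*(-5) = 45)
F(v) = 45 + 2*v (F(v) = 2*v + 45 = 45 + 2*v)
d = 2873/1271 (d = 61/(45 + 2*(-7)) + 12/41 = 61/(45 - 14) + 12*(1/41) = 61/31 + 12/41 = 2873/1271 ≈ 2.2604)
44 + d*(-95) = 44 + (2873/1271)*(-95) = 44 - 272935/1271 = -217011/1271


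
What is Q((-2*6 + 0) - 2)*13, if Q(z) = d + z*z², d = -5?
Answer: -35737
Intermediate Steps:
Q(z) = -5 + z³ (Q(z) = -5 + z*z² = -5 + z³)
Q((-2*6 + 0) - 2)*13 = (-5 + ((-2*6 + 0) - 2)³)*13 = (-5 + ((-12 + 0) - 2)³)*13 = (-5 + (-12 - 2)³)*13 = (-5 + (-14)³)*13 = (-5 - 2744)*13 = -2749*13 = -35737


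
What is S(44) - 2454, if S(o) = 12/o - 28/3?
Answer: -81281/33 ≈ -2463.1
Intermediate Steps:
S(o) = -28/3 + 12/o (S(o) = 12/o - 28*⅓ = 12/o - 28/3 = -28/3 + 12/o)
S(44) - 2454 = (-28/3 + 12/44) - 2454 = (-28/3 + 12*(1/44)) - 2454 = (-28/3 + 3/11) - 2454 = -299/33 - 2454 = -81281/33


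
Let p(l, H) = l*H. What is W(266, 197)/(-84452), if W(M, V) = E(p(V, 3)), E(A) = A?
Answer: -591/84452 ≈ -0.0069981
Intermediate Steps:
p(l, H) = H*l
W(M, V) = 3*V
W(266, 197)/(-84452) = (3*197)/(-84452) = 591*(-1/84452) = -591/84452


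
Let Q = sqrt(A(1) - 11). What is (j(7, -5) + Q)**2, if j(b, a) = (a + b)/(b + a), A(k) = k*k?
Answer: (1 + I*sqrt(10))**2 ≈ -9.0 + 6.3246*I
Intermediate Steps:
A(k) = k**2
Q = I*sqrt(10) (Q = sqrt(1**2 - 11) = sqrt(1 - 11) = sqrt(-10) = I*sqrt(10) ≈ 3.1623*I)
j(b, a) = 1 (j(b, a) = (a + b)/(a + b) = 1)
(j(7, -5) + Q)**2 = (1 + I*sqrt(10))**2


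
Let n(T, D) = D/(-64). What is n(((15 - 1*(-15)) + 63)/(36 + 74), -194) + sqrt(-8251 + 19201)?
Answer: 97/32 + 5*sqrt(438) ≈ 107.67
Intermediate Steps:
n(T, D) = -D/64 (n(T, D) = D*(-1/64) = -D/64)
n(((15 - 1*(-15)) + 63)/(36 + 74), -194) + sqrt(-8251 + 19201) = -1/64*(-194) + sqrt(-8251 + 19201) = 97/32 + sqrt(10950) = 97/32 + 5*sqrt(438)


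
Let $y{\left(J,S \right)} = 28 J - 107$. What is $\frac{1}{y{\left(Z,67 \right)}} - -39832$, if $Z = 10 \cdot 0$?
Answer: $\frac{4262023}{107} \approx 39832.0$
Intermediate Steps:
$Z = 0$
$y{\left(J,S \right)} = -107 + 28 J$
$\frac{1}{y{\left(Z,67 \right)}} - -39832 = \frac{1}{-107 + 28 \cdot 0} - -39832 = \frac{1}{-107 + 0} + 39832 = \frac{1}{-107} + 39832 = - \frac{1}{107} + 39832 = \frac{4262023}{107}$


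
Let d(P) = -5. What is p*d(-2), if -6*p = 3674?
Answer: 9185/3 ≈ 3061.7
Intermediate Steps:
p = -1837/3 (p = -⅙*3674 = -1837/3 ≈ -612.33)
p*d(-2) = -1837/3*(-5) = 9185/3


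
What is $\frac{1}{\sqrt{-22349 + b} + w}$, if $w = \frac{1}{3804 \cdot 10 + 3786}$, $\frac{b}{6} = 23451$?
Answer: $- \frac{41826}{207055425464531} + \frac{1749414276 \sqrt{118357}}{207055425464531} \approx 0.0029067$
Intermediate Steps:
$b = 140706$ ($b = 6 \cdot 23451 = 140706$)
$w = \frac{1}{41826}$ ($w = \frac{1}{38040 + 3786} = \frac{1}{41826} \approx 2.3909 \cdot 10^{-5}$)
$\frac{1}{\sqrt{-22349 + b} + w} = \frac{1}{\sqrt{-22349 + 140706} + \frac{1}{41826}} = \frac{1}{\sqrt{118357} + \frac{1}{41826}} = \frac{1}{\frac{1}{41826} + \sqrt{118357}}$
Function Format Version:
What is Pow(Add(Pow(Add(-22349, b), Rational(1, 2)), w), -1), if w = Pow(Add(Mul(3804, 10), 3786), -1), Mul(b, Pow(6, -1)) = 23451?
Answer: Add(Rational(-41826, 207055425464531), Mul(Rational(1749414276, 207055425464531), Pow(118357, Rational(1, 2)))) ≈ 0.0029067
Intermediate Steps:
b = 140706 (b = Mul(6, 23451) = 140706)
w = Rational(1, 41826) (w = Pow(Add(38040, 3786), -1) = Pow(41826, -1) = Rational(1, 41826) ≈ 2.3909e-5)
Pow(Add(Pow(Add(-22349, b), Rational(1, 2)), w), -1) = Pow(Add(Pow(Add(-22349, 140706), Rational(1, 2)), Rational(1, 41826)), -1) = Pow(Add(Pow(118357, Rational(1, 2)), Rational(1, 41826)), -1) = Pow(Add(Rational(1, 41826), Pow(118357, Rational(1, 2))), -1)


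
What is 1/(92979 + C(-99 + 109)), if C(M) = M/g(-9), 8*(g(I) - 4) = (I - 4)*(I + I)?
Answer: 133/12366247 ≈ 1.0755e-5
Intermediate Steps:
g(I) = 4 + I*(-4 + I)/4 (g(I) = 4 + ((I - 4)*(I + I))/8 = 4 + ((-4 + I)*(2*I))/8 = 4 + (2*I*(-4 + I))/8 = 4 + I*(-4 + I)/4)
C(M) = 4*M/133 (C(M) = M/(4 - 1*(-9) + (¼)*(-9)²) = M/(4 + 9 + (¼)*81) = M/(4 + 9 + 81/4) = M/(133/4) = M*(4/133) = 4*M/133)
1/(92979 + C(-99 + 109)) = 1/(92979 + 4*(-99 + 109)/133) = 1/(92979 + (4/133)*10) = 1/(92979 + 40/133) = 1/(12366247/133) = 133/12366247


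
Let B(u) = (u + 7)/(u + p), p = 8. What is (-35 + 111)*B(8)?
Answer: 285/4 ≈ 71.250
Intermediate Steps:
B(u) = (7 + u)/(8 + u) (B(u) = (u + 7)/(u + 8) = (7 + u)/(8 + u))
(-35 + 111)*B(8) = (-35 + 111)*((7 + 8)/(8 + 8)) = 76*(15/16) = 285/4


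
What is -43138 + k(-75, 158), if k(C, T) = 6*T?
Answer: -42190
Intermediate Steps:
-43138 + k(-75, 158) = -43138 + 6*158 = -43138 + 948 = -42190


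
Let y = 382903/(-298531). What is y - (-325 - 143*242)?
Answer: 10427603458/298531 ≈ 34930.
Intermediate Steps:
y = -382903/298531 (y = 382903*(-1/298531) = -382903/298531 ≈ -1.2826)
y - (-325 - 143*242) = -382903/298531 - (-325 - 143*242) = -382903/298531 - (-325 - 34606) = -382903/298531 - 1*(-34931) = -382903/298531 + 34931 = 10427603458/298531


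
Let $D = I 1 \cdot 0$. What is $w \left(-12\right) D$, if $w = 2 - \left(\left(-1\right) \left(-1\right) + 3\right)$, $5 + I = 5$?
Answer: $0$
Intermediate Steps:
$I = 0$ ($I = -5 + 5 = 0$)
$D = 0$ ($D = 0 \cdot 1 \cdot 0 = 0 \cdot 0 = 0$)
$w = -2$ ($w = 2 - \left(1 + 3\right) = 2 - 4 = -2$)
$w \left(-12\right) D = \left(-2\right) \left(-12\right) 0 = 24 \cdot 0 = 0$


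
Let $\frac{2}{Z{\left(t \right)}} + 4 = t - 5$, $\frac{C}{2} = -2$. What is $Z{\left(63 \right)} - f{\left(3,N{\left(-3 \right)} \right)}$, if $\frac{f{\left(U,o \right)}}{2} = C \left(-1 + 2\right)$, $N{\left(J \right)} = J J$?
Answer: $\frac{217}{27} \approx 8.037$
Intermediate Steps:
$C = -4$ ($C = 2 \left(-2\right) = -4$)
$N{\left(J \right)} = J^{2}$
$Z{\left(t \right)} = \frac{2}{-9 + t}$ ($Z{\left(t \right)} = \frac{2}{-4 + \left(t - 5\right)} = \frac{2}{-4 + \left(-5 + t\right)} = \frac{2}{-9 + t}$)
$f{\left(U,o \right)} = -8$ ($f{\left(U,o \right)} = 2 \left(- 4 \left(-1 + 2\right)\right) = 2 \left(\left(-4\right) 1\right) = 2 \left(-4\right) = -8$)
$Z{\left(63 \right)} - f{\left(3,N{\left(-3 \right)} \right)} = \frac{2}{-9 + 63} - -8 = \frac{2}{54} + 8 = 2 \cdot \frac{1}{54} + 8 = \frac{1}{27} + 8 = \frac{217}{27}$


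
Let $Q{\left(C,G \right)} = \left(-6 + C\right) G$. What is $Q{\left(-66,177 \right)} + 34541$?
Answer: $21797$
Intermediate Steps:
$Q{\left(C,G \right)} = G \left(-6 + C\right)$
$Q{\left(-66,177 \right)} + 34541 = 177 \left(-6 - 66\right) + 34541 = 177 \left(-72\right) + 34541 = -12744 + 34541 = 21797$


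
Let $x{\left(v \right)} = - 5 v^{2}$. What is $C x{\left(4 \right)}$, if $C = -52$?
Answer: $4160$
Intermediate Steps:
$C x{\left(4 \right)} = - 52 \left(- 5 \cdot 4^{2}\right) = - 52 \left(\left(-5\right) 16\right) = \left(-52\right) \left(-80\right) = 4160$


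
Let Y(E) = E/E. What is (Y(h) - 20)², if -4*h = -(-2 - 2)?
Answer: 361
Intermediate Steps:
h = -1 (h = -(-1)*(-2 - 2)/4 = -(-1)*(-4)/4 = -¼*4 = -1)
Y(E) = 1
(Y(h) - 20)² = (1 - 20)² = (-19)² = 361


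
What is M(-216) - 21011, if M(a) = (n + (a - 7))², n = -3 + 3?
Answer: 28718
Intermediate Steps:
n = 0
M(a) = (-7 + a)² (M(a) = (0 + (a - 7))² = (0 + (-7 + a))² = (-7 + a)²)
M(-216) - 21011 = (-7 - 216)² - 21011 = (-223)² - 21011 = 49729 - 21011 = 28718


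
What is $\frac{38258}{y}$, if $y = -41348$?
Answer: $- \frac{19129}{20674} \approx -0.92527$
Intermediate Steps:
$\frac{38258}{y} = \frac{38258}{-41348} = 38258 \left(- \frac{1}{41348}\right) = - \frac{19129}{20674}$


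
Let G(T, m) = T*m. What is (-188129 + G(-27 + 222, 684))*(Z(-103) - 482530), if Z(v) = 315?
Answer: 26400789035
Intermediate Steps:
(-188129 + G(-27 + 222, 684))*(Z(-103) - 482530) = (-188129 + (-27 + 222)*684)*(315 - 482530) = (-188129 + 195*684)*(-482215) = (-188129 + 133380)*(-482215) = -54749*(-482215) = 26400789035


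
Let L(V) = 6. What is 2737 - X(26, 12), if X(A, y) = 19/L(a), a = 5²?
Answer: 16403/6 ≈ 2733.8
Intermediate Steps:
a = 25
X(A, y) = 19/6
2737 - X(26, 12) = 2737 - 1*19/6 = 2737 - 19/6 = 16403/6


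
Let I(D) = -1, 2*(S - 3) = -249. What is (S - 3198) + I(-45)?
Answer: -6641/2 ≈ -3320.5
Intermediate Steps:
S = -243/2 (S = 3 + (½)*(-249) = 3 - 249/2 = -243/2 ≈ -121.50)
(S - 3198) + I(-45) = (-243/2 - 3198) - 1 = -6639/2 - 1 = -6641/2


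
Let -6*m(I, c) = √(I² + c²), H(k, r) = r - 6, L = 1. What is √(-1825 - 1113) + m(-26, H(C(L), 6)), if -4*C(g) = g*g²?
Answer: -13/3 + I*√2938 ≈ -4.3333 + 54.203*I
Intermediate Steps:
C(g) = -g³/4 (C(g) = -g*g²/4 = -g³/4)
H(k, r) = -6 + r
m(I, c) = -√(I² + c²)/6
√(-1825 - 1113) + m(-26, H(C(L), 6)) = √(-1825 - 1113) - √((-26)² + (-6 + 6)²)/6 = √(-2938) - √(676 + 0²)/6 = I*√2938 - √(676 + 0)/6 = I*√2938 - √676/6 = I*√2938 - ⅙*26 = I*√2938 - 13/3 = -13/3 + I*√2938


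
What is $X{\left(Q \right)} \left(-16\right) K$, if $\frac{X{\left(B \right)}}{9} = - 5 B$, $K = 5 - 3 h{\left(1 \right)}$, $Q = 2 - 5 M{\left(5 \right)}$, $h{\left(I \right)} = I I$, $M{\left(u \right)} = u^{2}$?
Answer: $-177120$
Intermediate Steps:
$h{\left(I \right)} = I^{2}$
$Q = -123$ ($Q = 2 - 5 \cdot 5^{2} = 2 - 125 = -123$)
$K = 2$ ($K = 5 - 3 \cdot 1^{2} = 5 - 3 = 2$)
$X{\left(B \right)} = - 45 B$ ($X{\left(B \right)} = 9 \left(- 5 B\right) = - 45 B$)
$X{\left(Q \right)} \left(-16\right) K = \left(-45\right) \left(-123\right) \left(-16\right) 2 = 5535 \left(-16\right) 2 = \left(-88560\right) 2 = -177120$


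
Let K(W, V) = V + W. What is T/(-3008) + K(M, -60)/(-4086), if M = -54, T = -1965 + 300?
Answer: 1191017/2048448 ≈ 0.58142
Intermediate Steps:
T = -1665
T/(-3008) + K(M, -60)/(-4086) = -1665/(-3008) + (-60 - 54)/(-4086) = -1665*(-1/3008) - 114*(-1/4086) = 1665/3008 + 19/681 = 1191017/2048448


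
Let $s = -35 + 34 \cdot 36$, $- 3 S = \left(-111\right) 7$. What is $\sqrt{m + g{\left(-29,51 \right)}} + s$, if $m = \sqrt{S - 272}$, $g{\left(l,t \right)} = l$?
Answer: $1189 + \sqrt{-29 + i \sqrt{13}} \approx 1189.3 + 5.3955 i$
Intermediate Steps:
$S = 259$ ($S = - \frac{\left(-111\right) 7}{3} = \left(- \frac{1}{3}\right) \left(-777\right) = 259$)
$s = 1189$ ($s = -35 + 1224 = 1189$)
$m = i \sqrt{13}$ ($m = \sqrt{259 - 272} = \sqrt{-13} = i \sqrt{13} \approx 3.6056 i$)
$\sqrt{m + g{\left(-29,51 \right)}} + s = \sqrt{i \sqrt{13} - 29} + 1189 = \sqrt{-29 + i \sqrt{13}} + 1189 = 1189 + \sqrt{-29 + i \sqrt{13}}$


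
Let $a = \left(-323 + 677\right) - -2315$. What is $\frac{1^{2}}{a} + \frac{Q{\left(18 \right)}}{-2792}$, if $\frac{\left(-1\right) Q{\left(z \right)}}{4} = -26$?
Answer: $- \frac{34348}{931481} \approx -0.036875$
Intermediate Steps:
$Q{\left(z \right)} = 104$ ($Q{\left(z \right)} = \left(-4\right) \left(-26\right) = 104$)
$a = 2669$ ($a = 354 + 2315 = 2669$)
$\frac{1^{2}}{a} + \frac{Q{\left(18 \right)}}{-2792} = \frac{1^{2}}{2669} + \frac{104}{-2792} = 1 \cdot \frac{1}{2669} + 104 \left(- \frac{1}{2792}\right) = \frac{1}{2669} - \frac{13}{349} = - \frac{34348}{931481}$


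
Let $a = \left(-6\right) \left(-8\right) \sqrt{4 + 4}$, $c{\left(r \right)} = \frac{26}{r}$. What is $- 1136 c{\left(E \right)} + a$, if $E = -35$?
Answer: $\frac{29536}{35} + 96 \sqrt{2} \approx 979.65$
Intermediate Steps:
$a = 96 \sqrt{2}$ ($a = 48 \sqrt{8} = 48 \cdot 2 \sqrt{2} = 96 \sqrt{2} \approx 135.76$)
$- 1136 c{\left(E \right)} + a = - 1136 \frac{26}{-35} + 96 \sqrt{2} = - 1136 \cdot 26 \left(- \frac{1}{35}\right) + 96 \sqrt{2} = \left(-1136\right) \left(- \frac{26}{35}\right) + 96 \sqrt{2} = \frac{29536}{35} + 96 \sqrt{2}$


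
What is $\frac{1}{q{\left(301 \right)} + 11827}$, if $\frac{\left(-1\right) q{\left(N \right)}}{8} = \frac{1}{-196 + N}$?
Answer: $\frac{105}{1241827} \approx 8.4553 \cdot 10^{-5}$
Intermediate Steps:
$q{\left(N \right)} = - \frac{8}{-196 + N}$
$\frac{1}{q{\left(301 \right)} + 11827} = \frac{1}{- \frac{8}{-196 + 301} + 11827} = \frac{1}{- \frac{8}{105} + 11827} = \frac{1}{\frac{1241827}{105}} = \frac{105}{1241827}$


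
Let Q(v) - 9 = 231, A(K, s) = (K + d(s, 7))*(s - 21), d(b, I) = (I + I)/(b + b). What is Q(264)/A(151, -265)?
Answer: -1325/238381 ≈ -0.0055583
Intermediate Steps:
d(b, I) = I/b (d(b, I) = (2*I)/((2*b)) = (2*I)*(1/(2*b)) = I/b)
A(K, s) = (-21 + s)*(K + 7/s) (A(K, s) = (K + 7/s)*(s - 21) = (K + 7/s)*(-21 + s) = (-21 + s)*(K + 7/s))
Q(v) = 240 (Q(v) = 9 + 231 = 240)
Q(264)/A(151, -265) = 240/(7 - 147/(-265) - 21*151 + 151*(-265)) = 240/(7 - 147*(-1/265) - 3171 - 40015) = 240/(7 + 147/265 - 3171 - 40015) = 240/(-11442288/265) = 240*(-265/11442288) = -1325/238381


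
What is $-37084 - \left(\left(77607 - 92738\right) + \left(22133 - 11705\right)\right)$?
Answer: $-32381$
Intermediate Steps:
$-37084 - \left(\left(77607 - 92738\right) + \left(22133 - 11705\right)\right) = -37084 - \left(-15131 + \left(22133 - 11705\right)\right) = -37084 - \left(-15131 + 10428\right) = -37084 - -4703 = -37084 + 4703 = -32381$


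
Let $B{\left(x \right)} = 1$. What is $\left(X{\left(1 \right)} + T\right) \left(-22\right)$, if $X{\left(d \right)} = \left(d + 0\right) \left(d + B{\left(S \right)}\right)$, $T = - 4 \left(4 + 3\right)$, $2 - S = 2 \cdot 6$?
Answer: $572$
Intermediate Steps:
$S = -10$ ($S = 2 - 2 \cdot 6 = 2 - 12 = -10$)
$T = -28$ ($T = \left(-4\right) 7 = -28$)
$X{\left(d \right)} = d \left(1 + d\right)$ ($X{\left(d \right)} = \left(d + 0\right) \left(d + 1\right) = d \left(1 + d\right)$)
$\left(X{\left(1 \right)} + T\right) \left(-22\right) = \left(1 \left(1 + 1\right) - 28\right) \left(-22\right) = \left(1 \cdot 2 - 28\right) \left(-22\right) = \left(2 - 28\right) \left(-22\right) = \left(-26\right) \left(-22\right) = 572$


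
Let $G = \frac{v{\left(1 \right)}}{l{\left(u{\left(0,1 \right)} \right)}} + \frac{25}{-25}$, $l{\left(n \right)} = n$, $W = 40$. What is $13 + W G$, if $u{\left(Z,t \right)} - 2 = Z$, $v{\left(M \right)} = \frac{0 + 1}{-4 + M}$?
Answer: $- \frac{101}{3} \approx -33.667$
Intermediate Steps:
$v{\left(M \right)} = \frac{1}{-4 + M}$ ($v{\left(M \right)} = 1 \frac{1}{-4 + M} = \frac{1}{-4 + M}$)
$u{\left(Z,t \right)} = 2 + Z$
$G = - \frac{7}{6}$ ($G = \frac{1}{\left(-4 + 1\right) \left(2 + 0\right)} + \frac{25}{-25} = \frac{1}{\left(-3\right) 2} + 25 \left(- \frac{1}{25}\right) = \left(- \frac{1}{3}\right) \frac{1}{2} - 1 = - \frac{1}{6} - 1 = - \frac{7}{6} \approx -1.1667$)
$13 + W G = 13 + 40 \left(- \frac{7}{6}\right) = 13 - \frac{140}{3} = - \frac{101}{3}$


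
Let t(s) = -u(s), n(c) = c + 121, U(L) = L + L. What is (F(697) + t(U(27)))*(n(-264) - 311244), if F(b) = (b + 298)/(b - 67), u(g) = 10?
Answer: 330381607/126 ≈ 2.6221e+6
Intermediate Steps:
U(L) = 2*L
n(c) = 121 + c
F(b) = (298 + b)/(-67 + b)
t(s) = -10 (t(s) = -1*10 = -10)
(F(697) + t(U(27)))*(n(-264) - 311244) = ((298 + 697)/(-67 + 697) - 10)*((121 - 264) - 311244) = (995/630 - 10)*(-143 - 311244) = ((1/630)*995 - 10)*(-311387) = (199/126 - 10)*(-311387) = -1061/126*(-311387) = 330381607/126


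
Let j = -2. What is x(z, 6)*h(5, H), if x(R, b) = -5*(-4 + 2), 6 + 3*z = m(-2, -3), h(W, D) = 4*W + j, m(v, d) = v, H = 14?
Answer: 180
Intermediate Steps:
h(W, D) = -2 + 4*W (h(W, D) = 4*W - 2 = -2 + 4*W)
z = -8/3 (z = -2 + (⅓)*(-2) = -2 - ⅔ = -8/3 ≈ -2.6667)
x(R, b) = 10 (x(R, b) = -5*(-2) = 10)
x(z, 6)*h(5, H) = 10*(-2 + 4*5) = 10*(-2 + 20) = 10*18 = 180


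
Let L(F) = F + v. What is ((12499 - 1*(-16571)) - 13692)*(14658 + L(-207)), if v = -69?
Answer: 221166396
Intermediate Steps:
L(F) = -69 + F (L(F) = F - 69 = -69 + F)
((12499 - 1*(-16571)) - 13692)*(14658 + L(-207)) = ((12499 - 1*(-16571)) - 13692)*(14658 + (-69 - 207)) = ((12499 + 16571) - 13692)*(14658 - 276) = (29070 - 13692)*14382 = 15378*14382 = 221166396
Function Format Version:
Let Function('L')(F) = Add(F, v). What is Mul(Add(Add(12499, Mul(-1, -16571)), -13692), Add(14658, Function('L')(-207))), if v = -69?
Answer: 221166396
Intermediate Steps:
Function('L')(F) = Add(-69, F) (Function('L')(F) = Add(F, -69) = Add(-69, F))
Mul(Add(Add(12499, Mul(-1, -16571)), -13692), Add(14658, Function('L')(-207))) = Mul(Add(Add(12499, Mul(-1, -16571)), -13692), Add(14658, Add(-69, -207))) = Mul(Add(Add(12499, 16571), -13692), Add(14658, -276)) = Mul(Add(29070, -13692), 14382) = Mul(15378, 14382) = 221166396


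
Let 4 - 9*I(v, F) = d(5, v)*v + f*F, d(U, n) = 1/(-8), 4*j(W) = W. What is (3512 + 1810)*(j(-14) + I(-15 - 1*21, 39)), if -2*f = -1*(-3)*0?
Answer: -56768/3 ≈ -18923.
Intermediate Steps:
j(W) = W/4
d(U, n) = -1/8
f = 0 (f = -(-1*(-3))*0/2 = -3*0/2 = -1/2*0 = 0)
I(v, F) = 4/9 + v/72 (I(v, F) = 4/9 - (-v/8 + 0*F)/9 = 4/9 - (-v/8 + 0)/9 = 4/9 - (-1)*v/72 = 4/9 + v/72)
(3512 + 1810)*(j(-14) + I(-15 - 1*21, 39)) = (3512 + 1810)*((1/4)*(-14) + (4/9 + (-15 - 1*21)/72)) = 5322*(-7/2 + (4/9 + (-15 - 21)/72)) = 5322*(-7/2 + (4/9 + (1/72)*(-36))) = 5322*(-7/2 + (4/9 - 1/2)) = 5322*(-7/2 - 1/18) = 5322*(-32/9) = -56768/3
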